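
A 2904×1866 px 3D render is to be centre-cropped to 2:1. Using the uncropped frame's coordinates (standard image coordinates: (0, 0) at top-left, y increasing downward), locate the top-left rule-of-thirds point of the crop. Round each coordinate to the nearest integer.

2904/1866 < 2/1, so the 2:1 crop keeps the full width 2904 and trims height to 2904 × 1/2 = 1452.00 px.
Top offset = (1866 − 1452.00)/2 = 207.00 px; left offset = 0.
Top-left is one-third across and one-third down within the crop:
x = 0.00 + 1 × 2904.00/3 ≈ 968; y = 207.00 + 1 × 1452.00/3 ≈ 691.

(968, 691)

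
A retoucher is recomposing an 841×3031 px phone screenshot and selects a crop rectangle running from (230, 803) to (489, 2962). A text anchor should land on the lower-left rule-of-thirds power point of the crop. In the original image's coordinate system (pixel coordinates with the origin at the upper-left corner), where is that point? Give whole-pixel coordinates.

Crop width = 489 − 230 = 259 px; one third is 86.33 px.
Crop height = 2962 − 803 = 2159 px; one third is 719.67 px.
The lower-left point is one-third across and two-thirds down within the crop:
x = 230 + 1 × 86.33 ≈ 316; y = 803 + 2 × 719.67 ≈ 2242.

x = 316 px, y = 2242 px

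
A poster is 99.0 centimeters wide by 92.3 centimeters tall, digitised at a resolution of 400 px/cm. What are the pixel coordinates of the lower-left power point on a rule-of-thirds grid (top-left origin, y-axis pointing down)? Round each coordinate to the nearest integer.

(13200, 24613)

In pixels the canvas is 99.0 × 400 = 39600 wide and 92.3 × 400 = 36920 tall.
The lower-left point is one-third across and two-thirds down:
x = 1 × 39600/3 ≈ 13200; y = 2 × 36920/3 ≈ 24613.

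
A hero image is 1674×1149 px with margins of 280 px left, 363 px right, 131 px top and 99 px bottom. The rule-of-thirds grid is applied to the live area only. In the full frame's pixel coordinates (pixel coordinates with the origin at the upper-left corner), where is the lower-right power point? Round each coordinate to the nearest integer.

Content width = 1674 − 280 − 363 = 1031 px; content height = 1149 − 131 − 99 = 919 px.
Lower-right is two-thirds across and two-thirds down within the live area.
x = 280 + 2 × 1031/3 = 280 + 687.33 ≈ 967
y = 131 + 2 × 919/3 = 131 + 612.67 ≈ 744

x = 967 px, y = 744 px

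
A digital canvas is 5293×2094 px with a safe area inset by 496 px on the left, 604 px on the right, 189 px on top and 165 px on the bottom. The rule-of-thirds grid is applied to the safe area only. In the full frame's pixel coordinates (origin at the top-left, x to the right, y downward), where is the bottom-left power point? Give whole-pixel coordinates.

x = 1894 px, y = 1349 px

Content width = 5293 − 496 − 604 = 4193 px; content height = 2094 − 189 − 165 = 1740 px.
Bottom-left is one-third across and two-thirds down within the safe area.
x = 496 + 1 × 4193/3 = 496 + 1397.67 ≈ 1894
y = 189 + 2 × 1740/3 = 189 + 1160.00 ≈ 1349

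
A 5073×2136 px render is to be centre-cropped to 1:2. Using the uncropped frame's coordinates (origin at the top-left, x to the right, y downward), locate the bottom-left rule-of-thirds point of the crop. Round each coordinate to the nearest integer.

5073/2136 > 1/2, so the 1:2 crop keeps the full height 2136 and trims width to 2136 × 1/2 = 1068.00 px.
Left offset = (5073 − 1068.00)/2 = 2002.50 px; top offset = 0.
Bottom-left is one-third across and two-thirds down within the crop:
x = 2002.50 + 1 × 1068.00/3 ≈ 2359; y = 0.00 + 2 × 2136.00/3 ≈ 1424.

x = 2359 px, y = 1424 px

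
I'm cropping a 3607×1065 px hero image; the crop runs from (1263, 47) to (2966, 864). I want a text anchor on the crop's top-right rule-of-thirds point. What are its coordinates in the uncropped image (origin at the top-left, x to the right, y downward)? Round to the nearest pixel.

(2398, 319)

Crop width = 2966 − 1263 = 1703 px; one third is 567.67 px.
Crop height = 864 − 47 = 817 px; one third is 272.33 px.
The top-right point is two-thirds across and one-third down within the crop:
x = 1263 + 2 × 567.67 ≈ 2398; y = 47 + 1 × 272.33 ≈ 319.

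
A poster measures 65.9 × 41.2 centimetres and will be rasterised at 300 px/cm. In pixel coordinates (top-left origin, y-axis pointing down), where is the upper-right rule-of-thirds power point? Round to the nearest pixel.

In pixels the canvas is 65.9 × 300 = 19770 wide and 41.2 × 300 = 12360 tall.
The upper-right point is two-thirds across and one-third down:
x = 2 × 19770/3 ≈ 13180; y = 1 × 12360/3 ≈ 4120.

x = 13180 px, y = 4120 px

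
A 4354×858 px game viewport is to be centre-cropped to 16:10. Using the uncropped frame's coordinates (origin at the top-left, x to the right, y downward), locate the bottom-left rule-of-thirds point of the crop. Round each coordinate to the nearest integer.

4354/858 > 16/10, so the 16:10 crop keeps the full height 858 and trims width to 858 × 16/10 = 1372.80 px.
Left offset = (4354 − 1372.80)/2 = 1490.60 px; top offset = 0.
Bottom-left is one-third across and two-thirds down within the crop:
x = 1490.60 + 1 × 1372.80/3 ≈ 1948; y = 0.00 + 2 × 858.00/3 ≈ 572.

(1948, 572)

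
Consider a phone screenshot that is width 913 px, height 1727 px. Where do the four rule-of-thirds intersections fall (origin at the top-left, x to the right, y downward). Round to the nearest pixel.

One third of 913 is 304.33; one third of 1727 is 575.67.
Vertical third lines at x = 304 and x = 609; horizontal third lines at y = 576 and y = 1151.

(304, 576), (609, 576), (304, 1151), (609, 1151)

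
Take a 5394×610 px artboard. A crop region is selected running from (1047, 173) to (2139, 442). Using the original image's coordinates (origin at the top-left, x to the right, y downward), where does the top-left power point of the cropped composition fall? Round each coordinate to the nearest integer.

Crop width = 2139 − 1047 = 1092 px; one third is 364.00 px.
Crop height = 442 − 173 = 269 px; one third is 89.67 px.
The top-left point is one-third across and one-third down within the crop:
x = 1047 + 1 × 364.00 ≈ 1411; y = 173 + 1 × 89.67 ≈ 263.

(1411, 263)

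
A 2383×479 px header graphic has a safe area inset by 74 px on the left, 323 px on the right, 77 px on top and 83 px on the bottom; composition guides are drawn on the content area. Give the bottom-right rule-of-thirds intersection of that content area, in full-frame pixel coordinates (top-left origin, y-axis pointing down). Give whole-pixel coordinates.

(1398, 290)

Content width = 2383 − 74 − 323 = 1986 px; content height = 479 − 77 − 83 = 319 px.
Bottom-right is two-thirds across and two-thirds down within the content area.
x = 74 + 2 × 1986/3 = 74 + 1324.00 ≈ 1398
y = 77 + 2 × 319/3 = 77 + 212.67 ≈ 290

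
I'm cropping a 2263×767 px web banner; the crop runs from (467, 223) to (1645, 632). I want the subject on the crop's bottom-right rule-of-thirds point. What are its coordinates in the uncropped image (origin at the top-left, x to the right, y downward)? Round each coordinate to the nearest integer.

x = 1252 px, y = 496 px

Crop width = 1645 − 467 = 1178 px; one third is 392.67 px.
Crop height = 632 − 223 = 409 px; one third is 136.33 px.
The bottom-right point is two-thirds across and two-thirds down within the crop:
x = 467 + 2 × 392.67 ≈ 1252; y = 223 + 2 × 136.33 ≈ 496.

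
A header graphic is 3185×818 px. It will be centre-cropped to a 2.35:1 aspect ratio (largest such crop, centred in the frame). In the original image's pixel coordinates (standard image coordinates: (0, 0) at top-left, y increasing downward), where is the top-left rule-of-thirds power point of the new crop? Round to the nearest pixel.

3185/818 > 2.35/1, so the 2.35:1 crop keeps the full height 818 and trims width to 818 × 2.35/1 = 1922.30 px.
Left offset = (3185 − 1922.30)/2 = 631.35 px; top offset = 0.
Top-left is one-third across and one-third down within the crop:
x = 631.35 + 1 × 1922.30/3 ≈ 1272; y = 0.00 + 1 × 818.00/3 ≈ 273.

x = 1272 px, y = 273 px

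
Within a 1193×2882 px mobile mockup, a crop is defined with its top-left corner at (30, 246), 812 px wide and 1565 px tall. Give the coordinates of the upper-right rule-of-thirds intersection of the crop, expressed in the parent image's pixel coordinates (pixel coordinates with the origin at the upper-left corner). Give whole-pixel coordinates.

(571, 768)

One third of the crop width 812 is 270.67 px.
One third of the crop height 1565 is 521.67 px.
The upper-right point is two-thirds across and one-third down within the crop:
x = 30 + 2 × 270.67 ≈ 571; y = 246 + 1 × 521.67 ≈ 768.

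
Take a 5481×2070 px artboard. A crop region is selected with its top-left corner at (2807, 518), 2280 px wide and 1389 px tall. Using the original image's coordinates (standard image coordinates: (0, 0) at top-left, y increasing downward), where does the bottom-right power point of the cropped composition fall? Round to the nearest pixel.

x = 4327 px, y = 1444 px

One third of the crop width 2280 is 760.00 px.
One third of the crop height 1389 is 463.00 px.
The bottom-right point is two-thirds across and two-thirds down within the crop:
x = 2807 + 2 × 760.00 ≈ 4327; y = 518 + 2 × 463.00 ≈ 1444.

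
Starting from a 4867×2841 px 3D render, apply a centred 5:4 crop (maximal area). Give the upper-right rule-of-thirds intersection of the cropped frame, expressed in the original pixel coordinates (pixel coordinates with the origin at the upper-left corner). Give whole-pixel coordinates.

4867/2841 > 5/4, so the 5:4 crop keeps the full height 2841 and trims width to 2841 × 5/4 = 3551.25 px.
Left offset = (4867 − 3551.25)/2 = 657.88 px; top offset = 0.
Upper-right is two-thirds across and one-third down within the crop:
x = 657.88 + 2 × 3551.25/3 ≈ 3025; y = 0.00 + 1 × 2841.00/3 ≈ 947.

x = 3025 px, y = 947 px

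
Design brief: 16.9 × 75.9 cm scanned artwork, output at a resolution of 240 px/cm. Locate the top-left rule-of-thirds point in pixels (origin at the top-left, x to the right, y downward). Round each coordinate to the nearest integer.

In pixels the canvas is 16.9 × 240 = 4056 wide and 75.9 × 240 = 18216 tall.
The top-left point is one-third across and one-third down:
x = 1 × 4056/3 ≈ 1352; y = 1 × 18216/3 ≈ 6072.

x = 1352 px, y = 6072 px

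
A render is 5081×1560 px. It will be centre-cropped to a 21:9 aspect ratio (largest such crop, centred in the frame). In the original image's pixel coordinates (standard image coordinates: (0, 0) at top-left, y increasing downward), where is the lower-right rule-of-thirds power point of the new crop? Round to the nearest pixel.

5081/1560 > 21/9, so the 21:9 crop keeps the full height 1560 and trims width to 1560 × 21/9 = 3640.00 px.
Left offset = (5081 − 3640.00)/2 = 720.50 px; top offset = 0.
Lower-right is two-thirds across and two-thirds down within the crop:
x = 720.50 + 2 × 3640.00/3 ≈ 3147; y = 0.00 + 2 × 1560.00/3 ≈ 1040.

x = 3147 px, y = 1040 px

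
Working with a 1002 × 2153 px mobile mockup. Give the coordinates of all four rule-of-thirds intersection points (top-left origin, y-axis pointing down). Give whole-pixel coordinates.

(334, 718), (668, 718), (334, 1435), (668, 1435)

One third of 1002 is 334; one third of 2153 is 717.67.
Vertical third lines at x = 334 and x = 668; horizontal third lines at y = 718 and y = 1435.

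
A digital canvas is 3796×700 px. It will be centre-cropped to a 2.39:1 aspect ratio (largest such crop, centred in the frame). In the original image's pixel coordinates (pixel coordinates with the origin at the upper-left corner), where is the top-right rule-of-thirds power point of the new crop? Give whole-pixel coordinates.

3796/700 > 2.39/1, so the 2.39:1 crop keeps the full height 700 and trims width to 700 × 2.39/1 = 1673.00 px.
Left offset = (3796 − 1673.00)/2 = 1061.50 px; top offset = 0.
Top-right is two-thirds across and one-third down within the crop:
x = 1061.50 + 2 × 1673.00/3 ≈ 2177; y = 0.00 + 1 × 700.00/3 ≈ 233.

(2177, 233)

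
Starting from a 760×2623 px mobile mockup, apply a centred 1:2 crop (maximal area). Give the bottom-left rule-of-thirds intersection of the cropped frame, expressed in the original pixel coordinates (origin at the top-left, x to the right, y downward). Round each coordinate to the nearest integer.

760/2623 < 1/2, so the 1:2 crop keeps the full width 760 and trims height to 760 × 2/1 = 1520.00 px.
Top offset = (2623 − 1520.00)/2 = 551.50 px; left offset = 0.
Bottom-left is one-third across and two-thirds down within the crop:
x = 0.00 + 1 × 760.00/3 ≈ 253; y = 551.50 + 2 × 1520.00/3 ≈ 1565.

(253, 1565)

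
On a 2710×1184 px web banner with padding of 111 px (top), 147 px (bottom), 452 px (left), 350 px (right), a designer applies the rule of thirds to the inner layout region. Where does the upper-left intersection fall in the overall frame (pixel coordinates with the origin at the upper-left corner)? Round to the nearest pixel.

Content width = 2710 − 452 − 350 = 1908 px; content height = 1184 − 111 − 147 = 926 px.
Upper-left is one-third across and one-third down within the inner layout region.
x = 452 + 1 × 1908/3 = 452 + 636.00 ≈ 1088
y = 111 + 1 × 926/3 = 111 + 308.67 ≈ 420

(1088, 420)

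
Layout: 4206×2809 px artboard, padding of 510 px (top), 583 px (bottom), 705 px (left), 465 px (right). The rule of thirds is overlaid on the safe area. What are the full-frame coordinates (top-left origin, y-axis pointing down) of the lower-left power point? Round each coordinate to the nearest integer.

(1717, 1654)

Content width = 4206 − 705 − 465 = 3036 px; content height = 2809 − 510 − 583 = 1716 px.
Lower-left is one-third across and two-thirds down within the safe area.
x = 705 + 1 × 3036/3 = 705 + 1012.00 ≈ 1717
y = 510 + 2 × 1716/3 = 510 + 1144.00 ≈ 1654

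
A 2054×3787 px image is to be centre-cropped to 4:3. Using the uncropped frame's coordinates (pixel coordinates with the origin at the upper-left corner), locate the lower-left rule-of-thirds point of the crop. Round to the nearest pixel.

2054/3787 < 4/3, so the 4:3 crop keeps the full width 2054 and trims height to 2054 × 3/4 = 1540.50 px.
Top offset = (3787 − 1540.50)/2 = 1123.25 px; left offset = 0.
Lower-left is one-third across and two-thirds down within the crop:
x = 0.00 + 1 × 2054.00/3 ≈ 685; y = 1123.25 + 2 × 1540.50/3 ≈ 2150.

x = 685 px, y = 2150 px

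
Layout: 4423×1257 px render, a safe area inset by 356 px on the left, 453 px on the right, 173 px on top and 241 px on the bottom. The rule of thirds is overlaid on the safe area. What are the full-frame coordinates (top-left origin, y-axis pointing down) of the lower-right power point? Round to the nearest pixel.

(2765, 735)

Content width = 4423 − 356 − 453 = 3614 px; content height = 1257 − 173 − 241 = 843 px.
Lower-right is two-thirds across and two-thirds down within the safe area.
x = 356 + 2 × 3614/3 = 356 + 2409.33 ≈ 2765
y = 173 + 2 × 843/3 = 173 + 562.00 ≈ 735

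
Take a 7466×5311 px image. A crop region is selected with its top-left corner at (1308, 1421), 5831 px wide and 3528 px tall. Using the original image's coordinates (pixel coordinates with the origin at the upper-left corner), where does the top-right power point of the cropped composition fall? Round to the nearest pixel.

One third of the crop width 5831 is 1943.67 px.
One third of the crop height 3528 is 1176.00 px.
The top-right point is two-thirds across and one-third down within the crop:
x = 1308 + 2 × 1943.67 ≈ 5195; y = 1421 + 1 × 1176.00 ≈ 2597.

x = 5195 px, y = 2597 px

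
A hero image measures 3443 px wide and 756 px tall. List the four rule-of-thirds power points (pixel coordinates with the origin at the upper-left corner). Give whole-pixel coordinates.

(1148, 252), (2295, 252), (1148, 504), (2295, 504)

One third of 3443 is 1147.67; one third of 756 is 252.
Vertical third lines at x = 1148 and x = 2295; horizontal third lines at y = 252 and y = 504.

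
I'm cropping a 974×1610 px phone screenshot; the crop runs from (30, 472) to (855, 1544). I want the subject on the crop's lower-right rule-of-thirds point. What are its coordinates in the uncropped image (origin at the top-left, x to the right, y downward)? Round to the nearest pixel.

x = 580 px, y = 1187 px

Crop width = 855 − 30 = 825 px; one third is 275.00 px.
Crop height = 1544 − 472 = 1072 px; one third is 357.33 px.
The lower-right point is two-thirds across and two-thirds down within the crop:
x = 30 + 2 × 275.00 ≈ 580; y = 472 + 2 × 357.33 ≈ 1187.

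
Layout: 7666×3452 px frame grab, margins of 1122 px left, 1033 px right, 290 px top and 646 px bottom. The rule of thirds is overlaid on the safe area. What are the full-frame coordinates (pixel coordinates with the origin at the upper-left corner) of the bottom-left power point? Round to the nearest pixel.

(2959, 1967)

Content width = 7666 − 1122 − 1033 = 5511 px; content height = 3452 − 290 − 646 = 2516 px.
Bottom-left is one-third across and two-thirds down within the safe area.
x = 1122 + 1 × 5511/3 = 1122 + 1837.00 ≈ 2959
y = 290 + 2 × 2516/3 = 290 + 1677.33 ≈ 1967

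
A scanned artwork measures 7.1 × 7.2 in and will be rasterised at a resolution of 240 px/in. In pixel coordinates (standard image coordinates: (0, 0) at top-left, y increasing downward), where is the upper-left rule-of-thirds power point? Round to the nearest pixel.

(568, 576)

In pixels the canvas is 7.1 × 240 = 1704 wide and 7.2 × 240 = 1728 tall.
The upper-left point is one-third across and one-third down:
x = 1 × 1704/3 ≈ 568; y = 1 × 1728/3 ≈ 576.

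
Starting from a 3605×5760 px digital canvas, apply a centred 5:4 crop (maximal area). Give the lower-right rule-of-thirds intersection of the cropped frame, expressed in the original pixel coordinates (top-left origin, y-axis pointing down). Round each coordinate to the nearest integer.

(2403, 3361)

3605/5760 < 5/4, so the 5:4 crop keeps the full width 3605 and trims height to 3605 × 4/5 = 2884.00 px.
Top offset = (5760 − 2884.00)/2 = 1438.00 px; left offset = 0.
Lower-right is two-thirds across and two-thirds down within the crop:
x = 0.00 + 2 × 3605.00/3 ≈ 2403; y = 1438.00 + 2 × 2884.00/3 ≈ 3361.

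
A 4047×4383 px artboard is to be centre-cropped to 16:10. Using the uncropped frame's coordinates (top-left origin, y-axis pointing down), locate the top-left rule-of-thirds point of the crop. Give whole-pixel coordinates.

4047/4383 < 16/10, so the 16:10 crop keeps the full width 4047 and trims height to 4047 × 10/16 = 2529.38 px.
Top offset = (4383 − 2529.38)/2 = 926.81 px; left offset = 0.
Top-left is one-third across and one-third down within the crop:
x = 0.00 + 1 × 4047.00/3 ≈ 1349; y = 926.81 + 1 × 2529.38/3 ≈ 1770.

x = 1349 px, y = 1770 px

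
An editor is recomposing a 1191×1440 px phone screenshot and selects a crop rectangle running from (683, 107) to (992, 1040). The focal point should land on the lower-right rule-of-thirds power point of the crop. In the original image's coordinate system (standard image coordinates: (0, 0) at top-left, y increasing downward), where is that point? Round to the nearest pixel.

x = 889 px, y = 729 px

Crop width = 992 − 683 = 309 px; one third is 103.00 px.
Crop height = 1040 − 107 = 933 px; one third is 311.00 px.
The lower-right point is two-thirds across and two-thirds down within the crop:
x = 683 + 2 × 103.00 ≈ 889; y = 107 + 2 × 311.00 ≈ 729.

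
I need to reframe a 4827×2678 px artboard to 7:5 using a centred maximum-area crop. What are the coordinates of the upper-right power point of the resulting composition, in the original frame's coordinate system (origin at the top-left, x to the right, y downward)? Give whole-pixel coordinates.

(3038, 893)

4827/2678 > 7/5, so the 7:5 crop keeps the full height 2678 and trims width to 2678 × 7/5 = 3749.20 px.
Left offset = (4827 − 3749.20)/2 = 538.90 px; top offset = 0.
Upper-right is two-thirds across and one-third down within the crop:
x = 538.90 + 2 × 3749.20/3 ≈ 3038; y = 0.00 + 1 × 2678.00/3 ≈ 893.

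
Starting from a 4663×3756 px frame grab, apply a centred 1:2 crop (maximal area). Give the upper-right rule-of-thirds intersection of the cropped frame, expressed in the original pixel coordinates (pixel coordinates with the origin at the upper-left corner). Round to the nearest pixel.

4663/3756 > 1/2, so the 1:2 crop keeps the full height 3756 and trims width to 3756 × 1/2 = 1878.00 px.
Left offset = (4663 − 1878.00)/2 = 1392.50 px; top offset = 0.
Upper-right is two-thirds across and one-third down within the crop:
x = 1392.50 + 2 × 1878.00/3 ≈ 2645; y = 0.00 + 1 × 3756.00/3 ≈ 1252.

x = 2645 px, y = 1252 px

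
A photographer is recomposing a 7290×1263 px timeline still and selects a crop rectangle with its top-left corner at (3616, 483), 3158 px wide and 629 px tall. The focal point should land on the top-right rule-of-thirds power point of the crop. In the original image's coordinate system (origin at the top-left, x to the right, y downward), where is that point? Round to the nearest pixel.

One third of the crop width 3158 is 1052.67 px.
One third of the crop height 629 is 209.67 px.
The top-right point is two-thirds across and one-third down within the crop:
x = 3616 + 2 × 1052.67 ≈ 5721; y = 483 + 1 × 209.67 ≈ 693.

x = 5721 px, y = 693 px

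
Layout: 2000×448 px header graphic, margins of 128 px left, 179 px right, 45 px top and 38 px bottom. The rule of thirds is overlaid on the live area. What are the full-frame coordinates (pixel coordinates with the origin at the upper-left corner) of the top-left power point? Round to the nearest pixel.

(692, 167)

Content width = 2000 − 128 − 179 = 1693 px; content height = 448 − 45 − 38 = 365 px.
Top-left is one-third across and one-third down within the live area.
x = 128 + 1 × 1693/3 = 128 + 564.33 ≈ 692
y = 45 + 1 × 365/3 = 45 + 121.67 ≈ 167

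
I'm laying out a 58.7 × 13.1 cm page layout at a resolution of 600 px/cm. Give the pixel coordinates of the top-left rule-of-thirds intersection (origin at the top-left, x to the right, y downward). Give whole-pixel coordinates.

(11740, 2620)

In pixels the canvas is 58.7 × 600 = 35220 wide and 13.1 × 600 = 7860 tall.
The top-left point is one-third across and one-third down:
x = 1 × 35220/3 ≈ 11740; y = 1 × 7860/3 ≈ 2620.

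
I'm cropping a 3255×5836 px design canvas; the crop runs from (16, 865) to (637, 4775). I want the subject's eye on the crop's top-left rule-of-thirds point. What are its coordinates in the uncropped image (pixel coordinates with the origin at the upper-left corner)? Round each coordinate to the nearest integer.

Crop width = 637 − 16 = 621 px; one third is 207.00 px.
Crop height = 4775 − 865 = 3910 px; one third is 1303.33 px.
The top-left point is one-third across and one-third down within the crop:
x = 16 + 1 × 207.00 ≈ 223; y = 865 + 1 × 1303.33 ≈ 2168.

x = 223 px, y = 2168 px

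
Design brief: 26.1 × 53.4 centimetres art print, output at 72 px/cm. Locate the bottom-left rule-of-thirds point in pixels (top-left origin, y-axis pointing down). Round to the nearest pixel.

In pixels the canvas is 26.1 × 72 = 1879.2 wide and 53.4 × 72 = 3844.8 tall.
The bottom-left point is one-third across and two-thirds down:
x = 1 × 1879.2/3 ≈ 626; y = 2 × 3844.8/3 ≈ 2563.

(626, 2563)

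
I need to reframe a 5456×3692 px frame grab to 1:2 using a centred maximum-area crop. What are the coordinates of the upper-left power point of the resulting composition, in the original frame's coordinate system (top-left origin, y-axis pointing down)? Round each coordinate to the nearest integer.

5456/3692 > 1/2, so the 1:2 crop keeps the full height 3692 and trims width to 3692 × 1/2 = 1846.00 px.
Left offset = (5456 − 1846.00)/2 = 1805.00 px; top offset = 0.
Upper-left is one-third across and one-third down within the crop:
x = 1805.00 + 1 × 1846.00/3 ≈ 2420; y = 0.00 + 1 × 3692.00/3 ≈ 1231.

(2420, 1231)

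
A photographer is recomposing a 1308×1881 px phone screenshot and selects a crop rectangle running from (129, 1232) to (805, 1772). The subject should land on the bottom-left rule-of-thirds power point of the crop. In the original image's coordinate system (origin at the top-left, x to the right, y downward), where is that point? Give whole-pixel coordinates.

Crop width = 805 − 129 = 676 px; one third is 225.33 px.
Crop height = 1772 − 1232 = 540 px; one third is 180.00 px.
The bottom-left point is one-third across and two-thirds down within the crop:
x = 129 + 1 × 225.33 ≈ 354; y = 1232 + 2 × 180.00 ≈ 1592.

(354, 1592)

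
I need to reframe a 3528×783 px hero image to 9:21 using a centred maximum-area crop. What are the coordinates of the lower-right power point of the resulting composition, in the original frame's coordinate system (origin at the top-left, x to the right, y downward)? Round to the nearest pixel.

3528/783 > 9/21, so the 9:21 crop keeps the full height 783 and trims width to 783 × 9/21 = 335.57 px.
Left offset = (3528 − 335.57)/2 = 1596.21 px; top offset = 0.
Lower-right is two-thirds across and two-thirds down within the crop:
x = 1596.21 + 2 × 335.57/3 ≈ 1820; y = 0.00 + 2 × 783.00/3 ≈ 522.

x = 1820 px, y = 522 px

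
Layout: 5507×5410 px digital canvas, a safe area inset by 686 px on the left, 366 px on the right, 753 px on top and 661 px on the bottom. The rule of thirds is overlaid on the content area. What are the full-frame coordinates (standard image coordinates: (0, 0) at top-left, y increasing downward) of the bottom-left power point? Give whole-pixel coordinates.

(2171, 3417)

Content width = 5507 − 686 − 366 = 4455 px; content height = 5410 − 753 − 661 = 3996 px.
Bottom-left is one-third across and two-thirds down within the content area.
x = 686 + 1 × 4455/3 = 686 + 1485.00 ≈ 2171
y = 753 + 2 × 3996/3 = 753 + 2664.00 ≈ 3417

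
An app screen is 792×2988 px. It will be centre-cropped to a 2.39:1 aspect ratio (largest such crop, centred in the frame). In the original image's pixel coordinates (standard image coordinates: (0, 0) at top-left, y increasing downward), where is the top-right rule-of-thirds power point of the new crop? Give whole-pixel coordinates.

x = 528 px, y = 1439 px

792/2988 < 2.39/1, so the 2.39:1 crop keeps the full width 792 and trims height to 792 × 1/2.39 = 331.38 px.
Top offset = (2988 − 331.38)/2 = 1328.31 px; left offset = 0.
Top-right is two-thirds across and one-third down within the crop:
x = 0.00 + 2 × 792.00/3 ≈ 528; y = 1328.31 + 1 × 331.38/3 ≈ 1439.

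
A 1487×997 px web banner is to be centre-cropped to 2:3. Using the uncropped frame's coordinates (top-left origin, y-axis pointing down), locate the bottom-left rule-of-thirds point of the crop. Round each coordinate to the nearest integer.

(633, 665)

1487/997 > 2/3, so the 2:3 crop keeps the full height 997 and trims width to 997 × 2/3 = 664.67 px.
Left offset = (1487 − 664.67)/2 = 411.17 px; top offset = 0.
Bottom-left is one-third across and two-thirds down within the crop:
x = 411.17 + 1 × 664.67/3 ≈ 633; y = 0.00 + 2 × 997.00/3 ≈ 665.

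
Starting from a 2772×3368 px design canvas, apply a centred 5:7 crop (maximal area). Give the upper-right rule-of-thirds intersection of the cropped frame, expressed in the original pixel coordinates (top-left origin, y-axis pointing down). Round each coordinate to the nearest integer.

2772/3368 > 5/7, so the 5:7 crop keeps the full height 3368 and trims width to 3368 × 5/7 = 2405.71 px.
Left offset = (2772 − 2405.71)/2 = 183.14 px; top offset = 0.
Upper-right is two-thirds across and one-third down within the crop:
x = 183.14 + 2 × 2405.71/3 ≈ 1787; y = 0.00 + 1 × 3368.00/3 ≈ 1123.

x = 1787 px, y = 1123 px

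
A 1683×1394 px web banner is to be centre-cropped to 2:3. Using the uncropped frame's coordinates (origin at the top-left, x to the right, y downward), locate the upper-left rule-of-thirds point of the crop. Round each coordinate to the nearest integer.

x = 687 px, y = 465 px

1683/1394 > 2/3, so the 2:3 crop keeps the full height 1394 and trims width to 1394 × 2/3 = 929.33 px.
Left offset = (1683 − 929.33)/2 = 376.83 px; top offset = 0.
Upper-left is one-third across and one-third down within the crop:
x = 376.83 + 1 × 929.33/3 ≈ 687; y = 0.00 + 1 × 1394.00/3 ≈ 465.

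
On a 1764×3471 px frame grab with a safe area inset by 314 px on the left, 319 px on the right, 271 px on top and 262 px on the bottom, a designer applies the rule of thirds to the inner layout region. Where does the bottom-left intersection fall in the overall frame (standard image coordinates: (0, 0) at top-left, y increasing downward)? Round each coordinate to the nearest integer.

(691, 2230)

Content width = 1764 − 314 − 319 = 1131 px; content height = 3471 − 271 − 262 = 2938 px.
Bottom-left is one-third across and two-thirds down within the inner layout region.
x = 314 + 1 × 1131/3 = 314 + 377.00 ≈ 691
y = 271 + 2 × 2938/3 = 271 + 1958.67 ≈ 2230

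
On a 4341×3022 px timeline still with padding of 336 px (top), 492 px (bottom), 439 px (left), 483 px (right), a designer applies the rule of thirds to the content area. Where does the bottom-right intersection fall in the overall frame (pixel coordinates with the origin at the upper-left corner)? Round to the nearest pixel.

Content width = 4341 − 439 − 483 = 3419 px; content height = 3022 − 336 − 492 = 2194 px.
Bottom-right is two-thirds across and two-thirds down within the content area.
x = 439 + 2 × 3419/3 = 439 + 2279.33 ≈ 2718
y = 336 + 2 × 2194/3 = 336 + 1462.67 ≈ 1799

x = 2718 px, y = 1799 px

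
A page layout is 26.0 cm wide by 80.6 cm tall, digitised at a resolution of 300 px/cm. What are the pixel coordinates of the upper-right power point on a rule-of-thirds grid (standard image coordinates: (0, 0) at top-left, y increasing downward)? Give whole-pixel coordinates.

In pixels the canvas is 26.0 × 300 = 7800 wide and 80.6 × 300 = 24180 tall.
The upper-right point is two-thirds across and one-third down:
x = 2 × 7800/3 ≈ 5200; y = 1 × 24180/3 ≈ 8060.

(5200, 8060)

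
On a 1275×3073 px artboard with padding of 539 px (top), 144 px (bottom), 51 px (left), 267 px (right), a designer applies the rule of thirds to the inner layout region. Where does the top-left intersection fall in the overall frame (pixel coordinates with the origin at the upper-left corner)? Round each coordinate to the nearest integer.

Content width = 1275 − 51 − 267 = 957 px; content height = 3073 − 539 − 144 = 2390 px.
Top-left is one-third across and one-third down within the inner layout region.
x = 51 + 1 × 957/3 = 51 + 319.00 ≈ 370
y = 539 + 1 × 2390/3 = 539 + 796.67 ≈ 1336

x = 370 px, y = 1336 px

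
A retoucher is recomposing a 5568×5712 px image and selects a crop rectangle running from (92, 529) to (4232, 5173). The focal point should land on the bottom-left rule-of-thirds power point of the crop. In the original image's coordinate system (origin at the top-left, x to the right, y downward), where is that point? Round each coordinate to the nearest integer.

(1472, 3625)

Crop width = 4232 − 92 = 4140 px; one third is 1380.00 px.
Crop height = 5173 − 529 = 4644 px; one third is 1548.00 px.
The bottom-left point is one-third across and two-thirds down within the crop:
x = 92 + 1 × 1380.00 ≈ 1472; y = 529 + 2 × 1548.00 ≈ 3625.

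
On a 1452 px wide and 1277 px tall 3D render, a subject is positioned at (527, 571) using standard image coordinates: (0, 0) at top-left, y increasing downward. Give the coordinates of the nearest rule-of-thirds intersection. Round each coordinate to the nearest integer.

Third lines: x ∈ {484, 968}, y ∈ {426, 851}.
527 is closer to x = 484; 571 is closer to y = 426.
So the nearest intersection is the upper-left power point.

(484, 426)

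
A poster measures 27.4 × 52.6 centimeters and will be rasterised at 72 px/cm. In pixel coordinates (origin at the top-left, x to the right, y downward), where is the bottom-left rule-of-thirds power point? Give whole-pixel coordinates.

(658, 2525)

In pixels the canvas is 27.4 × 72 = 1972.8 wide and 52.6 × 72 = 3787.2 tall.
The bottom-left point is one-third across and two-thirds down:
x = 1 × 1972.8/3 ≈ 658; y = 2 × 3787.2/3 ≈ 2525.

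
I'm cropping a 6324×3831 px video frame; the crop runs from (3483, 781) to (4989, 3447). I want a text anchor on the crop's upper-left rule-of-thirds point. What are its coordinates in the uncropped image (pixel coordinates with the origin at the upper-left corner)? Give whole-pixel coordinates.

Crop width = 4989 − 3483 = 1506 px; one third is 502.00 px.
Crop height = 3447 − 781 = 2666 px; one third is 888.67 px.
The upper-left point is one-third across and one-third down within the crop:
x = 3483 + 1 × 502.00 ≈ 3985; y = 781 + 1 × 888.67 ≈ 1670.

x = 3985 px, y = 1670 px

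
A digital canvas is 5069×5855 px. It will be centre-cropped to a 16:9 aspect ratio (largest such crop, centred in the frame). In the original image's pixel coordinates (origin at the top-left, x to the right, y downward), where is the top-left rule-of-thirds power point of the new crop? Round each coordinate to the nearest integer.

5069/5855 < 16/9, so the 16:9 crop keeps the full width 5069 and trims height to 5069 × 9/16 = 2851.31 px.
Top offset = (5855 − 2851.31)/2 = 1501.84 px; left offset = 0.
Top-left is one-third across and one-third down within the crop:
x = 0.00 + 1 × 5069.00/3 ≈ 1690; y = 1501.84 + 1 × 2851.31/3 ≈ 2452.

(1690, 2452)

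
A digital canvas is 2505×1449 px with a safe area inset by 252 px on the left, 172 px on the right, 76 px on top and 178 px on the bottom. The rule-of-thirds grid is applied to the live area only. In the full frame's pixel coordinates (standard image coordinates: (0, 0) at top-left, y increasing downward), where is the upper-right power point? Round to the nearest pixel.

Content width = 2505 − 252 − 172 = 2081 px; content height = 1449 − 76 − 178 = 1195 px.
Upper-right is two-thirds across and one-third down within the live area.
x = 252 + 2 × 2081/3 = 252 + 1387.33 ≈ 1639
y = 76 + 1 × 1195/3 = 76 + 398.33 ≈ 474

(1639, 474)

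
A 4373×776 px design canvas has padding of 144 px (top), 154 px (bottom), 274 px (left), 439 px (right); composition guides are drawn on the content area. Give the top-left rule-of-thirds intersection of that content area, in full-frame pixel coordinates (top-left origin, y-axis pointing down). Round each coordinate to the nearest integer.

Content width = 4373 − 274 − 439 = 3660 px; content height = 776 − 144 − 154 = 478 px.
Top-left is one-third across and one-third down within the content area.
x = 274 + 1 × 3660/3 = 274 + 1220.00 ≈ 1494
y = 144 + 1 × 478/3 = 144 + 159.33 ≈ 303

x = 1494 px, y = 303 px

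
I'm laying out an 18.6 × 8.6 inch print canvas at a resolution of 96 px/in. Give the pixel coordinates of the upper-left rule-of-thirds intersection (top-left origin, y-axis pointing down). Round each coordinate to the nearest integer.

In pixels the canvas is 18.6 × 96 = 1785.6 wide and 8.6 × 96 = 825.6 tall.
The upper-left point is one-third across and one-third down:
x = 1 × 1785.6/3 ≈ 595; y = 1 × 825.6/3 ≈ 275.

x = 595 px, y = 275 px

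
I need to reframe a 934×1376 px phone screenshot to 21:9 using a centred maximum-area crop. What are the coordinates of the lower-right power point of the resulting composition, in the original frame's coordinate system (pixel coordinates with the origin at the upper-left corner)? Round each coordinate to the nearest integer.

934/1376 < 21/9, so the 21:9 crop keeps the full width 934 and trims height to 934 × 9/21 = 400.29 px.
Top offset = (1376 − 400.29)/2 = 487.86 px; left offset = 0.
Lower-right is two-thirds across and two-thirds down within the crop:
x = 0.00 + 2 × 934.00/3 ≈ 623; y = 487.86 + 2 × 400.29/3 ≈ 755.

(623, 755)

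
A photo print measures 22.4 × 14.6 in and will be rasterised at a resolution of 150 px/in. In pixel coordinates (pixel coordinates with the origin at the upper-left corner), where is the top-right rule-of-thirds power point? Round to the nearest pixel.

(2240, 730)

In pixels the canvas is 22.4 × 150 = 3360 wide and 14.6 × 150 = 2190 tall.
The top-right point is two-thirds across and one-third down:
x = 2 × 3360/3 ≈ 2240; y = 1 × 2190/3 ≈ 730.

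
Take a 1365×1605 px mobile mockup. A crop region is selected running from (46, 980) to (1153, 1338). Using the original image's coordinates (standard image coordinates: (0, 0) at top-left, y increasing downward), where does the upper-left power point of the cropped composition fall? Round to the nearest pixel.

Crop width = 1153 − 46 = 1107 px; one third is 369.00 px.
Crop height = 1338 − 980 = 358 px; one third is 119.33 px.
The upper-left point is one-third across and one-third down within the crop:
x = 46 + 1 × 369.00 ≈ 415; y = 980 + 1 × 119.33 ≈ 1099.

(415, 1099)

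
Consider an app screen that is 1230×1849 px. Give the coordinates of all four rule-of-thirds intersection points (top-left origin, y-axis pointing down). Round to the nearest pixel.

(410, 616), (820, 616), (410, 1233), (820, 1233)

One third of 1230 is 410; one third of 1849 is 616.33.
Vertical third lines at x = 410 and x = 820; horizontal third lines at y = 616 and y = 1233.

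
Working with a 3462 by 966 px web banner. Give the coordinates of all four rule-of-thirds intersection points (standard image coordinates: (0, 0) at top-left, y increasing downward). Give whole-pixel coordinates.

One third of 3462 is 1154; one third of 966 is 322.
Vertical third lines at x = 1154 and x = 2308; horizontal third lines at y = 322 and y = 644.

(1154, 322), (2308, 322), (1154, 644), (2308, 644)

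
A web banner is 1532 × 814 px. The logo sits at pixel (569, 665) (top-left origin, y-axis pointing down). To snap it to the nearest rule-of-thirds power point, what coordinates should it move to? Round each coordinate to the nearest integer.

x = 511 px, y = 543 px

Third lines: x ∈ {511, 1021}, y ∈ {271, 543}.
569 is closer to x = 511; 665 is closer to y = 543.
So the nearest intersection is the lower-left power point.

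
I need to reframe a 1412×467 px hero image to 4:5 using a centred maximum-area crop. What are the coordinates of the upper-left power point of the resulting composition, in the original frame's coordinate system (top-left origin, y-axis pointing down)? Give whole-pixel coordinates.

1412/467 > 4/5, so the 4:5 crop keeps the full height 467 and trims width to 467 × 4/5 = 373.60 px.
Left offset = (1412 − 373.60)/2 = 519.20 px; top offset = 0.
Upper-left is one-third across and one-third down within the crop:
x = 519.20 + 1 × 373.60/3 ≈ 644; y = 0.00 + 1 × 467.00/3 ≈ 156.

x = 644 px, y = 156 px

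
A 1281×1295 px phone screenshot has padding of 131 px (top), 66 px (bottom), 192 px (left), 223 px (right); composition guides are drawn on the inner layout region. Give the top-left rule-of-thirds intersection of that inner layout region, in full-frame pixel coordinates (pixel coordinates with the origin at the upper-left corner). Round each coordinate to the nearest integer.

Content width = 1281 − 192 − 223 = 866 px; content height = 1295 − 131 − 66 = 1098 px.
Top-left is one-third across and one-third down within the inner layout region.
x = 192 + 1 × 866/3 = 192 + 288.67 ≈ 481
y = 131 + 1 × 1098/3 = 131 + 366.00 ≈ 497

(481, 497)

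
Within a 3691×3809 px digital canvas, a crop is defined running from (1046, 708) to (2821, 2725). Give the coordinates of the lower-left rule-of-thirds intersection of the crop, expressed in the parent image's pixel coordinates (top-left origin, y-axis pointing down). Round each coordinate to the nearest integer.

Crop width = 2821 − 1046 = 1775 px; one third is 591.67 px.
Crop height = 2725 − 708 = 2017 px; one third is 672.33 px.
The lower-left point is one-third across and two-thirds down within the crop:
x = 1046 + 1 × 591.67 ≈ 1638; y = 708 + 2 × 672.33 ≈ 2053.

x = 1638 px, y = 2053 px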